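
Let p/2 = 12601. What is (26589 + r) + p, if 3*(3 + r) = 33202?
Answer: 188566/3 ≈ 62855.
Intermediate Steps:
p = 25202 (p = 2*12601 = 25202)
r = 33193/3 (r = -3 + (⅓)*33202 = -3 + 33202/3 = 33193/3 ≈ 11064.)
(26589 + r) + p = (26589 + 33193/3) + 25202 = 112960/3 + 25202 = 188566/3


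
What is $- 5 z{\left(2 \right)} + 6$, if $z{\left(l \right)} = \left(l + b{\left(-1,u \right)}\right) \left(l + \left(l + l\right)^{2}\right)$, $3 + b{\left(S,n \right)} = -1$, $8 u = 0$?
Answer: $186$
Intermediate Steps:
$u = 0$ ($u = \frac{1}{8} \cdot 0 = 0$)
$b{\left(S,n \right)} = -4$ ($b{\left(S,n \right)} = -3 - 1 = -4$)
$z{\left(l \right)} = \left(-4 + l\right) \left(l + 4 l^{2}\right)$ ($z{\left(l \right)} = \left(l - 4\right) \left(l + \left(l + l\right)^{2}\right) = \left(-4 + l\right) \left(l + \left(2 l\right)^{2}\right) = \left(-4 + l\right) \left(l + 4 l^{2}\right)$)
$- 5 z{\left(2 \right)} + 6 = - 5 \cdot 2 \left(-4 - 30 + 4 \cdot 2^{2}\right) + 6 = - 5 \cdot 2 \left(-4 - 30 + 4 \cdot 4\right) + 6 = - 5 \cdot 2 \left(-4 - 30 + 16\right) + 6 = - 5 \cdot 2 \left(-18\right) + 6 = \left(-5\right) \left(-36\right) + 6 = 180 + 6 = 186$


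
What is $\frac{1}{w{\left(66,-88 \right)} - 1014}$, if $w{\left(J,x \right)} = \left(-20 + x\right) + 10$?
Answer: $- \frac{1}{1112} \approx -0.00089928$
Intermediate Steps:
$w{\left(J,x \right)} = -10 + x$
$\frac{1}{w{\left(66,-88 \right)} - 1014} = \frac{1}{\left(-10 - 88\right) - 1014} = \frac{1}{-98 - 1014} = \frac{1}{-1112} = - \frac{1}{1112}$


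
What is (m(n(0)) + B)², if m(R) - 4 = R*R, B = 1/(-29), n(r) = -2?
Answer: 53361/841 ≈ 63.449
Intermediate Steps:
B = -1/29 ≈ -0.034483
m(R) = 4 + R² (m(R) = 4 + R*R = 4 + R²)
(m(n(0)) + B)² = ((4 + (-2)²) - 1/29)² = ((4 + 4) - 1/29)² = (8 - 1/29)² = (231/29)² = 53361/841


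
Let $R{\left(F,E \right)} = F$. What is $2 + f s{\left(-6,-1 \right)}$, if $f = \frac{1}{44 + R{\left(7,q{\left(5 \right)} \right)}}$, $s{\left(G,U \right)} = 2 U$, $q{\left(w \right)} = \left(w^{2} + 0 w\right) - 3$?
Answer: $\frac{100}{51} \approx 1.9608$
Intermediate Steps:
$q{\left(w \right)} = -3 + w^{2}$ ($q{\left(w \right)} = \left(w^{2} + 0\right) - 3 = w^{2} - 3 = -3 + w^{2}$)
$f = \frac{1}{51}$ ($f = \frac{1}{44 + 7} = \frac{1}{51} \approx 0.019608$)
$2 + f s{\left(-6,-1 \right)} = 2 + \frac{2 \left(-1\right)}{51} = 2 + \frac{1}{51} \left(-2\right) = 2 - \frac{2}{51} = \frac{100}{51}$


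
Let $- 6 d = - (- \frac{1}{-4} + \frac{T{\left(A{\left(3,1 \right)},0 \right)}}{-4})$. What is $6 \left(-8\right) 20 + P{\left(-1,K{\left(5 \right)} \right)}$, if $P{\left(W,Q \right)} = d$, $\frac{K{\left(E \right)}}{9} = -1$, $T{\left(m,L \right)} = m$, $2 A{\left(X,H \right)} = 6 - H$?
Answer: $- \frac{15361}{16} \approx -960.06$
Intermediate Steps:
$A{\left(X,H \right)} = 3 - \frac{H}{2}$ ($A{\left(X,H \right)} = \frac{6 - H}{2} = 3 - \frac{H}{2}$)
$K{\left(E \right)} = -9$ ($K{\left(E \right)} = 9 \left(-1\right) = -9$)
$d = - \frac{1}{16}$ ($d = - \frac{\left(-1\right) \left(- \frac{1}{-4} + \frac{3 - \frac{1}{2}}{-4}\right)}{6} = - \frac{\left(-1\right) \left(\left(-1\right) \left(- \frac{1}{4}\right) + \left(3 - \frac{1}{2}\right) \left(- \frac{1}{4}\right)\right)}{6} = - \frac{\left(-1\right) \left(\frac{1}{4} + \frac{5}{2} \left(- \frac{1}{4}\right)\right)}{6} = - \frac{\left(-1\right) \left(\frac{1}{4} - \frac{5}{8}\right)}{6} = - \frac{\left(-1\right) \left(- \frac{3}{8}\right)}{6} = \left(- \frac{1}{6}\right) \frac{3}{8} = - \frac{1}{16} \approx -0.0625$)
$P{\left(W,Q \right)} = - \frac{1}{16}$
$6 \left(-8\right) 20 + P{\left(-1,K{\left(5 \right)} \right)} = 6 \left(-8\right) 20 - \frac{1}{16} = \left(-48\right) 20 - \frac{1}{16} = -960 - \frac{1}{16} = - \frac{15361}{16}$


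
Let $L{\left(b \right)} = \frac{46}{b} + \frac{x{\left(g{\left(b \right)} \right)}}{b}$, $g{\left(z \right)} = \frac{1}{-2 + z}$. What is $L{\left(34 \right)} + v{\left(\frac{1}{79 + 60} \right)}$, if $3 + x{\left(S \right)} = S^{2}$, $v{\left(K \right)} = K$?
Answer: $\frac{6155403}{4839424} \approx 1.2719$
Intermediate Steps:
$x{\left(S \right)} = -3 + S^{2}$
$L{\left(b \right)} = \frac{46}{b} + \frac{-3 + \frac{1}{\left(-2 + b\right)^{2}}}{b}$ ($L{\left(b \right)} = \frac{46}{b} + \frac{-3 + \left(\frac{1}{-2 + b}\right)^{2}}{b} = \frac{46}{b} + \frac{-3 + \frac{1}{\left(-2 + b\right)^{2}}}{b}$)
$L{\left(34 \right)} + v{\left(\frac{1}{79 + 60} \right)} = \left(\frac{43}{34} + \frac{1}{34 \left(-2 + 34\right)^{2}}\right) + \frac{1}{79 + 60} = \left(43 \cdot \frac{1}{34} + \frac{1}{34 \cdot 1024}\right) + \frac{1}{139} = \left(\frac{43}{34} + \frac{1}{34} \cdot \frac{1}{1024}\right) + \frac{1}{139} = \left(\frac{43}{34} + \frac{1}{34816}\right) + \frac{1}{139} = \frac{44033}{34816} + \frac{1}{139} = \frac{6155403}{4839424}$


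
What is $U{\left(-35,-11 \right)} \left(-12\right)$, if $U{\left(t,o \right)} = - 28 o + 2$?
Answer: $-3720$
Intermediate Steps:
$U{\left(t,o \right)} = 2 - 28 o$
$U{\left(-35,-11 \right)} \left(-12\right) = \left(2 - -308\right) \left(-12\right) = \left(2 + 308\right) \left(-12\right) = 310 \left(-12\right) = -3720$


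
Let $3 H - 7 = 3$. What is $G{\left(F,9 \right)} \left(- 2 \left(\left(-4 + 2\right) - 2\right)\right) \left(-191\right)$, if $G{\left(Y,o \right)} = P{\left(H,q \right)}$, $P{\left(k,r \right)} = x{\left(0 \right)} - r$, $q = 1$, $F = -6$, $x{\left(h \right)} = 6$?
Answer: $-7640$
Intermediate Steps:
$H = \frac{10}{3}$ ($H = \frac{7}{3} + \frac{1}{3} \cdot 3 = \frac{7}{3} + 1 = \frac{10}{3} \approx 3.3333$)
$P{\left(k,r \right)} = 6 - r$
$G{\left(Y,o \right)} = 5$ ($G{\left(Y,o \right)} = 6 - 1 = 5$)
$G{\left(F,9 \right)} \left(- 2 \left(\left(-4 + 2\right) - 2\right)\right) \left(-191\right) = 5 \left(- 2 \left(\left(-4 + 2\right) - 2\right)\right) \left(-191\right) = 5 \left(- 2 \left(-2 - 2\right)\right) \left(-191\right) = 5 \left(\left(-2\right) \left(-4\right)\right) \left(-191\right) = 5 \cdot 8 \left(-191\right) = 40 \left(-191\right) = -7640$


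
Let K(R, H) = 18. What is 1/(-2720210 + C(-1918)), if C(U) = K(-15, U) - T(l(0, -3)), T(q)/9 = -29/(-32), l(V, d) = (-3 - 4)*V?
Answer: -32/87046405 ≈ -3.6762e-7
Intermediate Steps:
l(V, d) = -7*V
T(q) = 261/32 (T(q) = 9*(-29/(-32)) = 9*(-29*(-1/32)) = 9*(29/32) = 261/32)
C(U) = 315/32 (C(U) = 18 - 1*261/32 = 18 - 261/32 = 315/32)
1/(-2720210 + C(-1918)) = 1/(-2720210 + 315/32) = 1/(-87046405/32) = -32/87046405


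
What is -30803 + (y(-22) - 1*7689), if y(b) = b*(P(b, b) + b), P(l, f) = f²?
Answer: -48656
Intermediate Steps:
y(b) = b*(b + b²) (y(b) = b*(b² + b) = b*(b + b²))
-30803 + (y(-22) - 1*7689) = -30803 + ((-22)²*(1 - 22) - 1*7689) = -30803 + (484*(-21) - 7689) = -30803 + (-10164 - 7689) = -30803 - 17853 = -48656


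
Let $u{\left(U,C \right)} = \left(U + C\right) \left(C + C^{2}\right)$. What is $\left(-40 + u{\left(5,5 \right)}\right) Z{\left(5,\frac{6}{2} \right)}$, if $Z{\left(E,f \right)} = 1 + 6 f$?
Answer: $4940$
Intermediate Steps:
$u{\left(U,C \right)} = \left(C + U\right) \left(C + C^{2}\right)$
$\left(-40 + u{\left(5,5 \right)}\right) Z{\left(5,\frac{6}{2} \right)} = \left(-40 + 5 \left(5 + 5 + 5^{2} + 5 \cdot 5\right)\right) \left(1 + 6 \cdot \frac{6}{2}\right) = \left(-40 + 5 \left(5 + 5 + 25 + 25\right)\right) \left(1 + 6 \cdot 6 \cdot \frac{1}{2}\right) = \left(-40 + 5 \cdot 60\right) \left(1 + 6 \cdot 3\right) = \left(-40 + 300\right) \left(1 + 18\right) = 260 \cdot 19 = 4940$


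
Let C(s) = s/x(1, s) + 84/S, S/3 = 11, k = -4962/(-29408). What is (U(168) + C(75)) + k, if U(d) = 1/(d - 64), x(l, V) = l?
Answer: 163427657/2102672 ≈ 77.724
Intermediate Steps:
k = 2481/14704 (k = -4962*(-1/29408) = 2481/14704 ≈ 0.16873)
U(d) = 1/(-64 + d)
S = 33 (S = 3*11 = 33)
C(s) = 28/11 + s (C(s) = s/1 + 84/33 = s*1 + 84*(1/33) = s + 28/11 = 28/11 + s)
(U(168) + C(75)) + k = (1/(-64 + 168) + (28/11 + 75)) + 2481/14704 = (1/104 + 853/11) + 2481/14704 = 88723/1144 + 2481/14704 = 163427657/2102672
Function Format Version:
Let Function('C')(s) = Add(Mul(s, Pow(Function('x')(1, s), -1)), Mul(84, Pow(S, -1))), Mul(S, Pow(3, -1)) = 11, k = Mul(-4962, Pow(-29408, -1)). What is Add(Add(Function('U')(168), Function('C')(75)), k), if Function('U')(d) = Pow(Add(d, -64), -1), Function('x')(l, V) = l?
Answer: Rational(163427657, 2102672) ≈ 77.724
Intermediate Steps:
k = Rational(2481, 14704) (k = Mul(-4962, Rational(-1, 29408)) = Rational(2481, 14704) ≈ 0.16873)
Function('U')(d) = Pow(Add(-64, d), -1)
S = 33 (S = Mul(3, 11) = 33)
Function('C')(s) = Add(Rational(28, 11), s) (Function('C')(s) = Add(Mul(s, Pow(1, -1)), Mul(84, Pow(33, -1))) = Add(Mul(s, 1), Mul(84, Rational(1, 33))) = Add(s, Rational(28, 11)) = Add(Rational(28, 11), s))
Add(Add(Function('U')(168), Function('C')(75)), k) = Add(Add(Pow(Add(-64, 168), -1), Add(Rational(28, 11), 75)), Rational(2481, 14704)) = Add(Add(Pow(104, -1), Rational(853, 11)), Rational(2481, 14704)) = Add(Add(Rational(1, 104), Rational(853, 11)), Rational(2481, 14704)) = Add(Rational(88723, 1144), Rational(2481, 14704)) = Rational(163427657, 2102672)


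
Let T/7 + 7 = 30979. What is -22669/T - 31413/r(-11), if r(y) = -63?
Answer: 36026645/72268 ≈ 498.51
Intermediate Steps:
T = 216804 (T = -49 + 7*30979 = -49 + 216853 = 216804)
-22669/T - 31413/r(-11) = -22669/216804 - 31413/(-63) = -22669*1/216804 - 31413*(-1/63) = -22669/216804 + 10471/21 = 36026645/72268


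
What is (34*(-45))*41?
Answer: -62730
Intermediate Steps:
(34*(-45))*41 = -1530*41 = -62730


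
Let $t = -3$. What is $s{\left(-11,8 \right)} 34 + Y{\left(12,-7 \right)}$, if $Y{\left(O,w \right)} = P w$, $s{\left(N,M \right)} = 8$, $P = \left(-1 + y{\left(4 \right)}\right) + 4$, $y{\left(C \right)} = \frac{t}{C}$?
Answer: $\frac{1025}{4} \approx 256.25$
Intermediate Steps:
$y{\left(C \right)} = - \frac{3}{C}$
$P = \frac{9}{4}$ ($P = \left(-1 - \frac{3}{4}\right) + 4 = - \frac{7}{4} + 4 = \frac{9}{4} \approx 2.25$)
$Y{\left(O,w \right)} = \frac{9 w}{4}$
$s{\left(-11,8 \right)} 34 + Y{\left(12,-7 \right)} = 8 \cdot 34 + \frac{9}{4} \left(-7\right) = 272 - \frac{63}{4} = \frac{1025}{4}$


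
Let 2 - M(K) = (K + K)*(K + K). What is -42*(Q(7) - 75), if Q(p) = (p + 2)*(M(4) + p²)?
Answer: 8064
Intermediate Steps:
M(K) = 2 - 4*K² (M(K) = 2 - (K + K)*(K + K) = 2 - 2*K*2*K = 2 - 4*K²)
Q(p) = (-62 + p²)*(2 + p) (Q(p) = (p + 2)*((2 - 4*4²) + p²) = (2 + p)*((2 - 4*16) + p²) = (2 + p)*((2 - 64) + p²) = (2 + p)*(-62 + p²) = (-62 + p²)*(2 + p))
-42*(Q(7) - 75) = -42*((-124 + 7³ - 62*7 + 2*7²) - 75) = -42*((-124 + 343 - 434 + 2*49) - 75) = -42*((-124 + 343 - 434 + 98) - 75) = -42*(-117 - 75) = -42*(-192) = 8064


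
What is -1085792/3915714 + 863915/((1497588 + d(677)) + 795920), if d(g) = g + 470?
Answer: 2700987935/27227917299 ≈ 0.099199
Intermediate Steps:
d(g) = 470 + g
-1085792/3915714 + 863915/((1497588 + d(677)) + 795920) = -1085792/3915714 + 863915/((1497588 + (470 + 677)) + 795920) = -1085792*1/3915714 + 863915/((1497588 + 1147) + 795920) = -542896/1957857 + 863915/(1498735 + 795920) = -542896/1957857 + 863915/2294655 = -542896/1957857 + 863915*(1/2294655) = -542896/1957857 + 172783/458931 = 2700987935/27227917299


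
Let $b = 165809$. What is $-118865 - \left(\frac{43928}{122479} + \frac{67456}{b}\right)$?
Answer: $- \frac{344848612877313}{2901160073} \approx -1.1887 \cdot 10^{5}$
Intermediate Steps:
$-118865 - \left(\frac{43928}{122479} + \frac{67456}{b}\right) = -118865 - \left(\frac{43928}{122479} + \frac{67456}{165809}\right) = -118865 - \frac{2220800168}{2901160073} = - \frac{344848612877313}{2901160073}$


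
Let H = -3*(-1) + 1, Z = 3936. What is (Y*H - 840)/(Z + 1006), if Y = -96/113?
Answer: -47652/279223 ≈ -0.17066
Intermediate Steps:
Y = -96/113 (Y = -96*1/113 = -96/113 ≈ -0.84956)
H = 4 (H = 3 + 1 = 4)
(Y*H - 840)/(Z + 1006) = (-96/113*4 - 840)/(3936 + 1006) = (-384/113 - 840)/4942 = -95304/113*1/4942 = -47652/279223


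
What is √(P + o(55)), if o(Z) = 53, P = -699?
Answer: I*√646 ≈ 25.417*I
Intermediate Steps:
√(P + o(55)) = √(-699 + 53) = √(-646) = I*√646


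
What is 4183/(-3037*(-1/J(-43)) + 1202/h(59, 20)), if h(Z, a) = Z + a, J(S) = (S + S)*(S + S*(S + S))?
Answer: 103872548810/377584737 ≈ 275.10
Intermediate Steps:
J(S) = 2*S*(S + 2*S²) (J(S) = (2*S)*(S + S*(2*S)) = (2*S)*(S + 2*S²) = 2*S*(S + 2*S²))
4183/(-3037*(-1/J(-43)) + 1202/h(59, 20)) = 4183/(-3037*(-1/(1849*(2 + 4*(-43)))) + 1202/(59 + 20)) = 4183/(-3037*(-1/(1849*(2 - 172))) + 1202/79) = 4183/(-3037/((-1849*(-170))) + 1202*(1/79)) = 4183/(-3037/((-1*(-314330))) + 1202/79) = 4183/(-3037/314330 + 1202/79) = 4183/(377584737/24832070) = 4183*(24832070/377584737) = 103872548810/377584737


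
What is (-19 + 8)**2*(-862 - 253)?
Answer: -134915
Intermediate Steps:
(-19 + 8)**2*(-862 - 253) = (-11)**2*(-1115) = 121*(-1115) = -134915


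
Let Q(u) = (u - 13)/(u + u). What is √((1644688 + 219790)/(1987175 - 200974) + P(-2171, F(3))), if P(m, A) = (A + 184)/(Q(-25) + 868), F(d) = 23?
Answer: √1929568104894318140783/38794499519 ≈ 1.1323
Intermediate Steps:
Q(u) = (-13 + u)/(2*u) (Q(u) = (-13 + u)/((2*u)) = (-13 + u)*(1/(2*u)) = (-13 + u)/(2*u))
P(m, A) = 4600/21719 + 25*A/21719 (P(m, A) = (A + 184)/((½)*(-13 - 25)/(-25) + 868) = (184 + A)/((½)*(-1/25)*(-38) + 868) = (184 + A)/(19/25 + 868) = (184 + A)/(21719/25) = (184 + A)*(25/21719) = 4600/21719 + 25*A/21719)
√((1644688 + 219790)/(1987175 - 200974) + P(-2171, F(3))) = √((1644688 + 219790)/(1987175 - 200974) + (4600/21719 + (25/21719)*23)) = √(1864478/1786201 + (4600/21719 + 575/21719)) = √(1864478*(1/1786201) + 5175/21719) = √(1864478/1786201 + 5175/21719) = √(49738187857/38794499519) = √1929568104894318140783/38794499519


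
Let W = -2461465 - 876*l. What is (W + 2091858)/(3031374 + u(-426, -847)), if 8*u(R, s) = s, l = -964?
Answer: 3798856/24250145 ≈ 0.15665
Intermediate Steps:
u(R, s) = s/8
W = -1617001 (W = -2461465 - 876*(-964) = -2461465 + 844464 = -1617001)
(W + 2091858)/(3031374 + u(-426, -847)) = (-1617001 + 2091858)/(3031374 + (⅛)*(-847)) = 474857/(3031374 - 847/8) = 474857/(24250145/8) = 474857*(8/24250145) = 3798856/24250145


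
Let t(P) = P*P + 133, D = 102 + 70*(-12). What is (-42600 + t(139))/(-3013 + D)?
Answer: 23146/3751 ≈ 6.1706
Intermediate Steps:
D = -738 (D = 102 - 840 = -738)
t(P) = 133 + P² (t(P) = P² + 133 = 133 + P²)
(-42600 + t(139))/(-3013 + D) = (-42600 + (133 + 139²))/(-3013 - 738) = (-42600 + (133 + 19321))/(-3751) = (-42600 + 19454)*(-1/3751) = -23146*(-1/3751) = 23146/3751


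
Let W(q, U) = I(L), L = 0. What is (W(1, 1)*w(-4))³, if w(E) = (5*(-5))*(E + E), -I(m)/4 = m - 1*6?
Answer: 110592000000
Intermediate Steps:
I(m) = 24 - 4*m (I(m) = -4*(m - 1*6) = -4*(m - 6) = -4*(-6 + m) = 24 - 4*m)
W(q, U) = 24 (W(q, U) = 24 - 4*0 = 24 + 0 = 24)
w(E) = -50*E
(W(1, 1)*w(-4))³ = (24*(-50*(-4)))³ = (24*200)³ = 4800³ = 110592000000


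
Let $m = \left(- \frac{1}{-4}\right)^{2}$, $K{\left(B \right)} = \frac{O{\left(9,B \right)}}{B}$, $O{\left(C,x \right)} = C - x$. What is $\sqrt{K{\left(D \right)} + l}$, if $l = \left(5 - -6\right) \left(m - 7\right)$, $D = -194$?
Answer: $\frac{i \sqrt{11645917}}{388} \approx 8.7954 i$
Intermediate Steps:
$K{\left(B \right)} = \frac{9 - B}{B}$
$m = \frac{1}{16}$ ($m = \left(\left(-1\right) \left(- \frac{1}{4}\right)\right)^{2} = \left(\frac{1}{4}\right)^{2} = \frac{1}{16} \approx 0.0625$)
$l = - \frac{1221}{16}$ ($l = \left(5 - -6\right) \left(\frac{1}{16} - 7\right) = \left(5 + 6\right) \left(- \frac{111}{16}\right) = 11 \left(- \frac{111}{16}\right) = - \frac{1221}{16} \approx -76.313$)
$\sqrt{K{\left(D \right)} + l} = \sqrt{\frac{9 - -194}{-194} - \frac{1221}{16}} = \sqrt{- \frac{9 + 194}{194} - \frac{1221}{16}} = \sqrt{\left(- \frac{1}{194}\right) 203 - \frac{1221}{16}} = \sqrt{- \frac{203}{194} - \frac{1221}{16}} = \sqrt{- \frac{120061}{1552}} = \frac{i \sqrt{11645917}}{388}$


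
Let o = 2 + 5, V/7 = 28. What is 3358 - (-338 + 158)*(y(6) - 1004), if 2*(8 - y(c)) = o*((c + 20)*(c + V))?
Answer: -3484682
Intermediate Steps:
V = 196 (V = 7*28 = 196)
o = 7
y(c) = 8 - 7*(20 + c)*(196 + c)/2 (y(c) = 8 - 7*(c + 20)*(c + 196)/2 = 8 - 7*(20 + c)*(196 + c)/2)
3358 - (-338 + 158)*(y(6) - 1004) = 3358 - (-338 + 158)*((-13712 - 756*6 - 7/2*6²) - 1004) = 3358 - (-180)*((-13712 - 4536 - 7/2*36) - 1004) = 3358 - (-180)*((-13712 - 4536 - 126) - 1004) = 3358 - (-180)*(-18374 - 1004) = 3358 - (-180)*(-19378) = 3358 - 1*3488040 = 3358 - 3488040 = -3484682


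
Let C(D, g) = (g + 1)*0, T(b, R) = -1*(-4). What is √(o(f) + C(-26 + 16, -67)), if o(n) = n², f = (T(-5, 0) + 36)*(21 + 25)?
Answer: 1840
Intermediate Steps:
T(b, R) = 4
f = 1840 (f = (4 + 36)*(21 + 25) = 40*46 = 1840)
C(D, g) = 0 (C(D, g) = (1 + g)*0 = 0)
√(o(f) + C(-26 + 16, -67)) = √(1840² + 0) = √(3385600 + 0) = √3385600 = 1840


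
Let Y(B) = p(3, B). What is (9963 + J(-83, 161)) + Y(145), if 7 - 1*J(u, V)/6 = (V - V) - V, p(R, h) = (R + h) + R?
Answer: 11122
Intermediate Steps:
p(R, h) = h + 2*R
Y(B) = 6 + B (Y(B) = B + 2*3 = B + 6 = 6 + B)
J(u, V) = 42 + 6*V (J(u, V) = 42 - 6*((V - V) - V) = 42 - 6*(0 - V) = 42 - (-6)*V = 42 + 6*V)
(9963 + J(-83, 161)) + Y(145) = (9963 + (42 + 6*161)) + (6 + 145) = (9963 + (42 + 966)) + 151 = (9963 + 1008) + 151 = 10971 + 151 = 11122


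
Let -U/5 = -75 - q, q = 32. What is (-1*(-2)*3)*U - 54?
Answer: 3156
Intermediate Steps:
U = 535 (U = -5*(-75 - 1*32) = -5*(-75 - 32) = -5*(-107) = 535)
(-1*(-2)*3)*U - 54 = (-1*(-2)*3)*535 - 54 = (2*3)*535 - 54 = 6*535 - 54 = 3210 - 54 = 3156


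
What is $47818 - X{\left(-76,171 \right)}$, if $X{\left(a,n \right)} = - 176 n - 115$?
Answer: $78029$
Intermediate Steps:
$X{\left(a,n \right)} = -115 - 176 n$
$47818 - X{\left(-76,171 \right)} = 47818 - \left(-115 - 30096\right) = 47818 - -30211 = 47818 + 30211 = 78029$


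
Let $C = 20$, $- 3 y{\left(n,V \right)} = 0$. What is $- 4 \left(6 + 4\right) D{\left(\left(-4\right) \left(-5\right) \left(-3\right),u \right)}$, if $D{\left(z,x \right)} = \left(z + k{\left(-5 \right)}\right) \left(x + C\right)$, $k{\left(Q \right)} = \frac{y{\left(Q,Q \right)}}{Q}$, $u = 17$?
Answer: $88800$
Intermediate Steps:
$y{\left(n,V \right)} = 0$ ($y{\left(n,V \right)} = \left(- \frac{1}{3}\right) 0 = 0$)
$k{\left(Q \right)} = 0$ ($k{\left(Q \right)} = \frac{0}{Q} = 0$)
$D{\left(z,x \right)} = z \left(20 + x\right)$ ($D{\left(z,x \right)} = \left(z + 0\right) \left(x + 20\right) = z \left(20 + x\right)$)
$- 4 \left(6 + 4\right) D{\left(\left(-4\right) \left(-5\right) \left(-3\right),u \right)} = - 4 \left(6 + 4\right) \left(-4\right) \left(-5\right) \left(-3\right) \left(20 + 17\right) = \left(-4\right) 10 \cdot 20 \left(-3\right) 37 = - 40 \left(\left(-60\right) 37\right) = \left(-40\right) \left(-2220\right) = 88800$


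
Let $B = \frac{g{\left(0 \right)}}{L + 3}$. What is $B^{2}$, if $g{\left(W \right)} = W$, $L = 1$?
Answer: $0$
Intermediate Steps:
$B = 0$ ($B = \frac{1}{1 + 3} \cdot 0 = \frac{1}{4} \cdot 0 = 0$)
$B^{2} = 0^{2} = 0$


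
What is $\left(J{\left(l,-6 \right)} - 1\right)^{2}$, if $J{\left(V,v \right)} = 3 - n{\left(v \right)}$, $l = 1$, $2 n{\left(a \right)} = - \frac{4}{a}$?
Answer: $\frac{25}{9} \approx 2.7778$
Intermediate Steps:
$n{\left(a \right)} = - \frac{2}{a}$ ($n{\left(a \right)} = \frac{\left(-4\right) \frac{1}{a}}{2} = - \frac{2}{a}$)
$J{\left(V,v \right)} = 3 + \frac{2}{v}$ ($J{\left(V,v \right)} = 3 - - \frac{2}{v} = 3 + \frac{2}{v}$)
$\left(J{\left(l,-6 \right)} - 1\right)^{2} = \left(\left(3 + \frac{2}{-6}\right) - 1\right)^{2} = \left(\left(3 + 2 \left(- \frac{1}{6}\right)\right) - 1\right)^{2} = \left(\left(3 - \frac{1}{3}\right) - 1\right)^{2} = \left(\frac{8}{3} - 1\right)^{2} = \left(\frac{5}{3}\right)^{2} = \frac{25}{9}$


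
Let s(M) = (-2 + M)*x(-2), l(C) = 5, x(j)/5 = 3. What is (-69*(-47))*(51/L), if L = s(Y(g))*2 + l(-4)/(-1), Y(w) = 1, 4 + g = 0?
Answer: -165393/35 ≈ -4725.5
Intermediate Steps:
g = -4 (g = -4 + 0 = -4)
x(j) = 15 (x(j) = 5*3 = 15)
s(M) = -30 + 15*M (s(M) = (-2 + M)*15 = -30 + 15*M)
L = -35 (L = (-30 + 15*1)*2 + 5/(-1) = (-30 + 15)*2 + 5*(-1) = -15*2 - 5 = -30 - 5 = -35)
(-69*(-47))*(51/L) = (-69*(-47))*(51/(-35)) = 3243*(51*(-1/35)) = 3243*(-51/35) = -165393/35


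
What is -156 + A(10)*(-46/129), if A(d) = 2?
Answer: -20216/129 ≈ -156.71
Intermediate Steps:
-156 + A(10)*(-46/129) = -156 + 2*(-46/129) = -156 - 92/129 = -20216/129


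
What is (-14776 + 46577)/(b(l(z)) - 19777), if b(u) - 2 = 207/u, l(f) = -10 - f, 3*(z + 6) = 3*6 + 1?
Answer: -89621/55786 ≈ -1.6065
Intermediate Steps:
z = ⅓ (z = -6 + (3*6 + 1)/3 = -6 + (18 + 1)/3 = -6 + (⅓)*19 = -6 + 19/3 = ⅓ ≈ 0.33333)
b(u) = 2 + 207/u
(-14776 + 46577)/(b(l(z)) - 19777) = (-14776 + 46577)/((2 + 207/(-10 - 1*⅓)) - 19777) = 31801/((2 + 207/(-10 - ⅓)) - 19777) = 31801/((2 + 207/(-31/3)) - 19777) = 31801/((2 + 207*(-3/31)) - 19777) = 31801/((2 - 621/31) - 19777) = 31801/(-559/31 - 19777) = 31801/(-613646/31) = 31801*(-31/613646) = -89621/55786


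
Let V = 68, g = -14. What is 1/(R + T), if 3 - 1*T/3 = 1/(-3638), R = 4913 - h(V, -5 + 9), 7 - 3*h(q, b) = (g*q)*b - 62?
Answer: 10914/39614191 ≈ 0.00027551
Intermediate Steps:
h(q, b) = 23 + 14*b*q/3 (h(q, b) = 7/3 - ((-14*q)*b - 62)/3 = 7/3 - (-14*b*q - 62)/3 = 7/3 - (-62 - 14*b*q)/3 = 7/3 + (62/3 + 14*b*q/3) = 23 + 14*b*q/3)
R = 10862/3 (R = 4913 - (23 + (14/3)*(-5 + 9)*68) = 4913 - (23 + (14/3)*4*68) = 4913 - (23 + 3808/3) = 4913 - 1*3877/3 = 4913 - 3877/3 = 10862/3 ≈ 3620.7)
T = 32745/3638 (T = 9 - 3/(-3638) = 9 - 3*(-1/3638) = 9 + 3/3638 = 32745/3638 ≈ 9.0008)
1/(R + T) = 1/(10862/3 + 32745/3638) = 1/(39614191/10914) = 10914/39614191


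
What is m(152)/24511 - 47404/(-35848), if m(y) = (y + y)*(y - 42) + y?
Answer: 591531365/219667582 ≈ 2.6928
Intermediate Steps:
m(y) = y + 2*y*(-42 + y) (m(y) = (2*y)*(-42 + y) + y = 2*y*(-42 + y) + y = y + 2*y*(-42 + y))
m(152)/24511 - 47404/(-35848) = (152*(-83 + 2*152))/24511 - 47404/(-35848) = (152*(-83 + 304))*(1/24511) - 47404*(-1/35848) = (152*221)*(1/24511) + 11851/8962 = 33592*(1/24511) + 11851/8962 = 33592/24511 + 11851/8962 = 591531365/219667582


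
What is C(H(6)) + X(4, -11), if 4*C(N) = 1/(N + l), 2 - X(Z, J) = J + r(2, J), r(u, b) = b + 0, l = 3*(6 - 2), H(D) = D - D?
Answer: 1153/48 ≈ 24.021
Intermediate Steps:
H(D) = 0
l = 12 (l = 3*4 = 12)
r(u, b) = b
X(Z, J) = 2 - 2*J (X(Z, J) = 2 - (J + J) = 2 - 2*J)
C(N) = 1/(4*(12 + N)) (C(N) = 1/(4*(N + 12)) = 1/(4*(12 + N)))
C(H(6)) + X(4, -11) = 1/(4*(12 + 0)) + (2 - 2*(-11)) = (¼)/12 + (2 + 22) = (¼)*(1/12) + 24 = 1/48 + 24 = 1153/48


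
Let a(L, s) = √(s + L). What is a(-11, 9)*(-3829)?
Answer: -3829*I*√2 ≈ -5415.0*I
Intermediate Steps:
a(L, s) = √(L + s)
a(-11, 9)*(-3829) = √(-11 + 9)*(-3829) = √(-2)*(-3829) = (I*√2)*(-3829) = -3829*I*√2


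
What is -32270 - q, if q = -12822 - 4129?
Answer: -15319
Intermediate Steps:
q = -16951
-32270 - q = -32270 - 1*(-16951) = -32270 + 16951 = -15319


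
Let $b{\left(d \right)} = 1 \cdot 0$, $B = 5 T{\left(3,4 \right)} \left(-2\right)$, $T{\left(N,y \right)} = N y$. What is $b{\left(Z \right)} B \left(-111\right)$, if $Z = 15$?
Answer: $0$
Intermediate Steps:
$B = -120$ ($B = 5 \cdot 3 \cdot 4 \left(-2\right) = 5 \cdot 12 \left(-2\right) = 60 \left(-2\right) = -120$)
$b{\left(d \right)} = 0$
$b{\left(Z \right)} B \left(-111\right) = 0 \left(-120\right) \left(-111\right) = 0 \left(-111\right) = 0$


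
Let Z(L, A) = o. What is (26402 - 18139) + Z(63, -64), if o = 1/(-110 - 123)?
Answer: 1925278/233 ≈ 8263.0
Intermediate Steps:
o = -1/233 (o = 1/(-233) = -1/233 ≈ -0.0042918)
Z(L, A) = -1/233
(26402 - 18139) + Z(63, -64) = (26402 - 18139) - 1/233 = 8263 - 1/233 = 1925278/233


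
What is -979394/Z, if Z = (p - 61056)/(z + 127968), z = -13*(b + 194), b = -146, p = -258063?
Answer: 41573316512/106373 ≈ 3.9083e+5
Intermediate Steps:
z = -624 (z = -13*(-146 + 194) = -13*48 = -624)
Z = -106373/42448 (Z = (-258063 - 61056)/(-624 + 127968) = -319119/127344 = -319119*1/127344 = -106373/42448 ≈ -2.5060)
-979394/Z = -979394/(-106373/42448) = -979394*(-42448/106373) = 41573316512/106373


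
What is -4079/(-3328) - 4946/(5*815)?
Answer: 161637/13561600 ≈ 0.011919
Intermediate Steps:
-4079/(-3328) - 4946/(5*815) = -4079*(-1/3328) - 4946/4075 = 4079/3328 - 4946/4075 = 161637/13561600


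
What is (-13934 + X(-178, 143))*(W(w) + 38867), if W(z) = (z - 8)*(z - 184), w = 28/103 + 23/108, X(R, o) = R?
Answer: -488059082204162/859329 ≈ -5.6795e+8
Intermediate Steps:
w = 5393/11124 (w = 28*(1/103) + 23*(1/108) = 28/103 + 23/108 = 5393/11124 ≈ 0.48481)
W(z) = (-184 + z)*(-8 + z) (W(z) = (-8 + z)*(-184 + z) = (-184 + z)*(-8 + z))
(-13934 + X(-178, 143))*(W(w) + 38867) = (-13934 - 178)*((1472 + (5393/11124)² - 192*5393/11124) + 38867) = -14112*((1472 + 29084449/123743376 - 86288/927) + 38867) = -14112*(170660921377/123743376 + 38867) = -14112*4980194716369/123743376 = -488059082204162/859329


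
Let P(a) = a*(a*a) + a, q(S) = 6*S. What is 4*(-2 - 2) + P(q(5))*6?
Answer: 162164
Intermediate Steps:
P(a) = a + a**3 (P(a) = a*a**2 + a = a**3 + a = a + a**3)
4*(-2 - 2) + P(q(5))*6 = 4*(-2 - 2) + (6*5 + (6*5)**3)*6 = 4*(-4) + (30 + 30**3)*6 = -16 + (30 + 27000)*6 = -16 + 27030*6 = -16 + 162180 = 162164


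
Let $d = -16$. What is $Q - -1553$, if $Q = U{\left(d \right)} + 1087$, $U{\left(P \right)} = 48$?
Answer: $2688$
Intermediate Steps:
$Q = 1135$ ($Q = 48 + 1087 = 1135$)
$Q - -1553 = 1135 - -1553 = 1135 + 1553 = 2688$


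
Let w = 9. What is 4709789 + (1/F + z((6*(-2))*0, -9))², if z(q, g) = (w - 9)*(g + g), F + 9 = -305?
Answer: 464366356245/98596 ≈ 4.7098e+6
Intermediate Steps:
F = -314 (F = -9 - 305 = -314)
z(q, g) = 0 (z(q, g) = (9 - 9)*(g + g) = 0*(2*g) = 0)
4709789 + (1/F + z((6*(-2))*0, -9))² = 4709789 + (1/(-314) + 0)² = 4709789 + (-1/314 + 0)² = 4709789 + (-1/314)² = 4709789 + 1/98596 = 464366356245/98596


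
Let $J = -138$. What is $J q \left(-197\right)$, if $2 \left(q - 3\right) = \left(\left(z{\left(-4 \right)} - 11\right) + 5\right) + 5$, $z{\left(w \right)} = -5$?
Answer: $0$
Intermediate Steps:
$q = 0$ ($q = 3 + \frac{\left(\left(-5 - 11\right) + 5\right) + 5}{2} = 3 + \frac{\left(-16 + 5\right) + 5}{2} = 3 + \frac{-11 + 5}{2} = 3 + \frac{1}{2} \left(-6\right) = 3 - 3 = 0$)
$J q \left(-197\right) = - 138 \cdot 0 \left(-197\right) = \left(-138\right) 0 = 0$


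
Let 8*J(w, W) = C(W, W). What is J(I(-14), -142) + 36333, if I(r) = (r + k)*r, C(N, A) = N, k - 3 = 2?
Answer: 145261/4 ≈ 36315.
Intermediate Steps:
k = 5 (k = 3 + 2 = 5)
I(r) = r*(5 + r) (I(r) = (r + 5)*r = (5 + r)*r = r*(5 + r))
J(w, W) = W/8
J(I(-14), -142) + 36333 = (1/8)*(-142) + 36333 = -71/4 + 36333 = 145261/4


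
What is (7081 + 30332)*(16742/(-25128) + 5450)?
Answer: 284610788353/1396 ≈ 2.0388e+8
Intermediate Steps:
(7081 + 30332)*(16742/(-25128) + 5450) = 37413*(16742*(-1/25128) + 5450) = 37413*(-8371/12564 + 5450) = 37413*(68465429/12564) = 284610788353/1396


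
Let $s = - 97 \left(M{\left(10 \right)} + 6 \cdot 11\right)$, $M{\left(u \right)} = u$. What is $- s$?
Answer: $7372$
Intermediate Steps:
$s = -7372$ ($s = - 97 \left(10 + 6 \cdot 11\right) = - 97 \left(10 + 66\right) = \left(-97\right) 76 = -7372$)
$- s = \left(-1\right) \left(-7372\right) = 7372$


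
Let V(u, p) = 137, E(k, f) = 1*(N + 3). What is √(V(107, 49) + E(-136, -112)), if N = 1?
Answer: √141 ≈ 11.874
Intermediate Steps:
E(k, f) = 4 (E(k, f) = 1*(1 + 3) = 1*4 = 4)
√(V(107, 49) + E(-136, -112)) = √(137 + 4) = √141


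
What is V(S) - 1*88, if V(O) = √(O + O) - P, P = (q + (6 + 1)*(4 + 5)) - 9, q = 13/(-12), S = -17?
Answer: -1691/12 + I*√34 ≈ -140.92 + 5.831*I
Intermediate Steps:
q = -13/12 (q = 13*(-1/12) = -13/12 ≈ -1.0833)
P = 635/12 (P = (-13/12 + (6 + 1)*(4 + 5)) - 9 = (-13/12 + 7*9) - 9 = (-13/12 + 63) - 9 = 743/12 - 9 = 635/12 ≈ 52.917)
V(O) = -635/12 + √2*√O (V(O) = √(O + O) - 1*635/12 = √(2*O) - 635/12 = √2*√O - 635/12 = -635/12 + √2*√O)
V(S) - 1*88 = (-635/12 + √2*√(-17)) - 1*88 = (-635/12 + √2*(I*√17)) - 88 = (-635/12 + I*√34) - 88 = -1691/12 + I*√34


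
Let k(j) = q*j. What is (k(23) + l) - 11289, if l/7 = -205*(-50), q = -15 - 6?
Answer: 59978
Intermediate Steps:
q = -21
l = 71750 (l = 7*(-205*(-50)) = 7*10250 = 71750)
k(j) = -21*j
(k(23) + l) - 11289 = (-21*23 + 71750) - 11289 = (-483 + 71750) - 11289 = 71267 - 11289 = 59978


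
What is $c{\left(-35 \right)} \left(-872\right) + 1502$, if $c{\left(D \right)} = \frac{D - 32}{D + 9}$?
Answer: $- \frac{9686}{13} \approx -745.08$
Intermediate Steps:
$c{\left(D \right)} = \frac{-32 + D}{9 + D}$
$c{\left(-35 \right)} \left(-872\right) + 1502 = \frac{-32 - 35}{9 - 35} \left(-872\right) + 1502 = \frac{1}{-26} \left(-67\right) \left(-872\right) + 1502 = \left(- \frac{1}{26}\right) \left(-67\right) \left(-872\right) + 1502 = \frac{67}{26} \left(-872\right) + 1502 = - \frac{29212}{13} + 1502 = - \frac{9686}{13}$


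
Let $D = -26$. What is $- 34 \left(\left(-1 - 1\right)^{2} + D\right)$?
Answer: $748$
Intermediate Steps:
$- 34 \left(\left(-1 - 1\right)^{2} + D\right) = - 34 \left(\left(-1 - 1\right)^{2} - 26\right) = - 34 \left(\left(-2\right)^{2} - 26\right) = - 34 \left(4 - 26\right) = \left(-34\right) \left(-22\right) = 748$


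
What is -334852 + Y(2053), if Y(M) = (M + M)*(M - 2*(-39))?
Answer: 8415034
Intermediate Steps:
Y(M) = 2*M*(78 + M) (Y(M) = (2*M)*(M + 78) = (2*M)*(78 + M) = 2*M*(78 + M))
-334852 + Y(2053) = -334852 + 2*2053*(78 + 2053) = -334852 + 2*2053*2131 = -334852 + 8749886 = 8415034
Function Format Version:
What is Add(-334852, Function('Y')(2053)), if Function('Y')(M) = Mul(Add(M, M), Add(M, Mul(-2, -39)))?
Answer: 8415034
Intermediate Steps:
Function('Y')(M) = Mul(2, M, Add(78, M)) (Function('Y')(M) = Mul(Mul(2, M), Add(M, 78)) = Mul(Mul(2, M), Add(78, M)) = Mul(2, M, Add(78, M)))
Add(-334852, Function('Y')(2053)) = Add(-334852, Mul(2, 2053, Add(78, 2053))) = Add(-334852, Mul(2, 2053, 2131)) = Add(-334852, 8749886) = 8415034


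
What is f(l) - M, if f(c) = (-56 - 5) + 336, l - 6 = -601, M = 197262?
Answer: -196987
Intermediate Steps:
l = -595 (l = 6 - 601 = -595)
f(c) = 275 (f(c) = -61 + 336 = 275)
f(l) - M = 275 - 1*197262 = 275 - 197262 = -196987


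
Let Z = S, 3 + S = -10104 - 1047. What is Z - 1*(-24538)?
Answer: 13384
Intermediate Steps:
S = -11154 (S = -3 + (-10104 - 1047) = -3 - 11151 = -11154)
Z = -11154
Z - 1*(-24538) = -11154 - 1*(-24538) = -11154 + 24538 = 13384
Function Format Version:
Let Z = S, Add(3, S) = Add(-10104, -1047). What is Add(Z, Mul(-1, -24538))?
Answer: 13384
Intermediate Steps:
S = -11154 (S = Add(-3, Add(-10104, -1047)) = Add(-3, -11151) = -11154)
Z = -11154
Add(Z, Mul(-1, -24538)) = Add(-11154, Mul(-1, -24538)) = Add(-11154, 24538) = 13384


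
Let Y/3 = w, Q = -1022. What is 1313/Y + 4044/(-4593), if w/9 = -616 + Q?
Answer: -4740527/5208462 ≈ -0.91016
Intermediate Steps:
w = -14742 (w = 9*(-616 - 1022) = 9*(-1638) = -14742)
Y = -44226 (Y = 3*(-14742) = -44226)
1313/Y + 4044/(-4593) = 1313/(-44226) + 4044/(-4593) = 1313*(-1/44226) + 4044*(-1/4593) = -101/3402 - 1348/1531 = -4740527/5208462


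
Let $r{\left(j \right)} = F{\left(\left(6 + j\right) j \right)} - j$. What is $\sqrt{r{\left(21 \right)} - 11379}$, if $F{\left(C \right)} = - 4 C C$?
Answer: $2 i \sqrt{324339} \approx 1139.0 i$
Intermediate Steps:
$F{\left(C \right)} = - 4 C^{2}$
$r{\left(j \right)} = - j - 4 j^{2} \left(6 + j\right)^{2}$ ($r{\left(j \right)} = - 4 \left(\left(6 + j\right) j\right)^{2} - j = - 4 \left(j \left(6 + j\right)\right)^{2} - j = - 4 j^{2} \left(6 + j\right)^{2} - j = - j - 4 j^{2} \left(6 + j\right)^{2}$)
$\sqrt{r{\left(21 \right)} - 11379} = \sqrt{21 \left(-1 - 84 \left(6 + 21\right)^{2}\right) - 11379} = \sqrt{21 \left(-1 - 84 \cdot 27^{2}\right) - 11379} = \sqrt{21 \left(-1 - 84 \cdot 729\right) - 11379} = \sqrt{21 \left(-1 - 61236\right) - 11379} = \sqrt{21 \left(-61237\right) - 11379} = \sqrt{-1285977 - 11379} = \sqrt{-1297356} = 2 i \sqrt{324339}$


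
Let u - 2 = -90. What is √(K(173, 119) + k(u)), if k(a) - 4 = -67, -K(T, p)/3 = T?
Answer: I*√582 ≈ 24.125*I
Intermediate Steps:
u = -88 (u = 2 - 90 = -88)
K(T, p) = -3*T
k(a) = -63 (k(a) = 4 - 67 = -63)
√(K(173, 119) + k(u)) = √(-3*173 - 63) = √(-519 - 63) = √(-582) = I*√582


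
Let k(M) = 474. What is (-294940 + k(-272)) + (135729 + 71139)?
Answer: -87598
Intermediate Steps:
(-294940 + k(-272)) + (135729 + 71139) = (-294940 + 474) + (135729 + 71139) = -294466 + 206868 = -87598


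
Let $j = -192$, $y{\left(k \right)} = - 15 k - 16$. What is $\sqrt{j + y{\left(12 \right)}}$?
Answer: $2 i \sqrt{97} \approx 19.698 i$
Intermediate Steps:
$y{\left(k \right)} = -16 - 15 k$
$\sqrt{j + y{\left(12 \right)}} = \sqrt{-192 - 196} = \sqrt{-388} = 2 i \sqrt{97}$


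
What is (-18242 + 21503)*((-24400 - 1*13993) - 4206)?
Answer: -138915339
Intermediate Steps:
(-18242 + 21503)*((-24400 - 1*13993) - 4206) = 3261*((-24400 - 13993) - 4206) = 3261*(-38393 - 4206) = 3261*(-42599) = -138915339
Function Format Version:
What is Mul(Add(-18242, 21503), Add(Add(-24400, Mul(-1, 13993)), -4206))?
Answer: -138915339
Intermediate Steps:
Mul(Add(-18242, 21503), Add(Add(-24400, Mul(-1, 13993)), -4206)) = Mul(3261, Add(Add(-24400, -13993), -4206)) = Mul(3261, Add(-38393, -4206)) = Mul(3261, -42599) = -138915339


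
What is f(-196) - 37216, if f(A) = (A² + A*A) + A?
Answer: 39420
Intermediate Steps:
f(A) = A + 2*A² (f(A) = (A² + A²) + A = 2*A² + A = A + 2*A²)
f(-196) - 37216 = -196*(1 + 2*(-196)) - 37216 = -196*(1 - 392) - 37216 = -196*(-391) - 37216 = 76636 - 37216 = 39420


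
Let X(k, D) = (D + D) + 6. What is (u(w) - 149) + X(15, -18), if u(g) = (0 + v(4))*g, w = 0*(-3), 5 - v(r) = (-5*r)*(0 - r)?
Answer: -179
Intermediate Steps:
v(r) = 5 - 5*r**2 (v(r) = 5 - (-5*r)*(0 - r) = 5 - (-5*r)*(-r) = 5 - 5*r**2)
X(k, D) = 6 + 2*D (X(k, D) = 2*D + 6 = 6 + 2*D)
w = 0
u(g) = -75*g (u(g) = (0 + (5 - 5*4**2))*g = (0 + (5 - 5*16))*g = (0 + (5 - 80))*g = (0 - 75)*g = -75*g)
(u(w) - 149) + X(15, -18) = (-75*0 - 149) + (6 + 2*(-18)) = (0 - 149) + (6 - 36) = -149 - 30 = -179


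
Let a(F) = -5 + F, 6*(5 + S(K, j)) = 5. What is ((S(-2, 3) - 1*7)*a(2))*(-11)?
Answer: -737/2 ≈ -368.50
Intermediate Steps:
S(K, j) = -25/6 (S(K, j) = -5 + (⅙)*5 = -5 + ⅚ = -25/6)
((S(-2, 3) - 1*7)*a(2))*(-11) = ((-25/6 - 1*7)*(-5 + 2))*(-11) = ((-25/6 - 7)*(-3))*(-11) = -67/6*(-3)*(-11) = (67/2)*(-11) = -737/2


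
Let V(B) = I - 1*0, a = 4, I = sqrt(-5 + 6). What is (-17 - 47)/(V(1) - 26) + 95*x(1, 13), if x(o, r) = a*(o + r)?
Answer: 133064/25 ≈ 5322.6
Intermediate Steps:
I = 1 (I = sqrt(1) = 1)
V(B) = 1 (V(B) = 1 - 1*0 = 1 + 0 = 1)
x(o, r) = 4*o + 4*r (x(o, r) = 4*(o + r) = 4*o + 4*r)
(-17 - 47)/(V(1) - 26) + 95*x(1, 13) = (-17 - 47)/(1 - 26) + 95*(4*1 + 4*13) = -64/(-25) + 95*(4 + 52) = -64*(-1/25) + 95*56 = 64/25 + 5320 = 133064/25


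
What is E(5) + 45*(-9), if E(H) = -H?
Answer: -410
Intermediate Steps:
E(5) + 45*(-9) = -1*5 + 45*(-9) = -5 - 405 = -410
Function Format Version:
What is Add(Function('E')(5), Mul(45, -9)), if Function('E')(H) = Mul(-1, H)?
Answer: -410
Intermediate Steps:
Add(Function('E')(5), Mul(45, -9)) = Add(Mul(-1, 5), Mul(45, -9)) = Add(-5, -405) = -410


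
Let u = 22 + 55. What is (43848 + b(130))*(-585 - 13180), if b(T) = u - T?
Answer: -602838175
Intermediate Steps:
u = 77
b(T) = 77 - T
(43848 + b(130))*(-585 - 13180) = (43848 + (77 - 1*130))*(-585 - 13180) = (43848 + (77 - 130))*(-13765) = (43848 - 53)*(-13765) = 43795*(-13765) = -602838175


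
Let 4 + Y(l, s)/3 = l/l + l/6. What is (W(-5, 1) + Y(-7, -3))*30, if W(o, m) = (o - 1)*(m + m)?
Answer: -735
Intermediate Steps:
Y(l, s) = -9 + l/2 (Y(l, s) = -12 + 3*(l/l + l/6) = -12 + 3*(1 + l*(1/6)) = -12 + 3*(1 + l/6) = -12 + (3 + l/2) = -9 + l/2)
W(o, m) = 2*m*(-1 + o) (W(o, m) = (-1 + o)*(2*m) = 2*m*(-1 + o))
(W(-5, 1) + Y(-7, -3))*30 = (2*1*(-1 - 5) + (-9 + (1/2)*(-7)))*30 = (2*1*(-6) + (-9 - 7/2))*30 = (-12 - 25/2)*30 = -49/2*30 = -735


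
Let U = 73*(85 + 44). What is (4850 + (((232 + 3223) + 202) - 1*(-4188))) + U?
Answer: 22112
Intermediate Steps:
U = 9417 (U = 73*129 = 9417)
(4850 + (((232 + 3223) + 202) - 1*(-4188))) + U = (4850 + (((232 + 3223) + 202) - 1*(-4188))) + 9417 = (4850 + ((3455 + 202) + 4188)) + 9417 = (4850 + (3657 + 4188)) + 9417 = (4850 + 7845) + 9417 = 12695 + 9417 = 22112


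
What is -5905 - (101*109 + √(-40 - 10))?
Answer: -16914 - 5*I*√2 ≈ -16914.0 - 7.0711*I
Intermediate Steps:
-5905 - (101*109 + √(-40 - 10)) = -5905 - (11009 + √(-50)) = -5905 - (11009 + 5*I*√2) = -5905 + (-11009 - 5*I*√2) = -16914 - 5*I*√2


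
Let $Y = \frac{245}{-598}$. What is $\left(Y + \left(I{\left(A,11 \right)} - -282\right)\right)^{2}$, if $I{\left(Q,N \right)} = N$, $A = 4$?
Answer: $\frac{30614150961}{357604} \approx 85609.0$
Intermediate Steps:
$Y = - \frac{245}{598}$ ($Y = 245 \left(- \frac{1}{598}\right) = - \frac{245}{598} \approx -0.4097$)
$\left(Y + \left(I{\left(A,11 \right)} - -282\right)\right)^{2} = \left(- \frac{245}{598} + \left(11 - -282\right)\right)^{2} = \left(- \frac{245}{598} + \left(11 + 282\right)\right)^{2} = \left(- \frac{245}{598} + 293\right)^{2} = \left(\frac{174969}{598}\right)^{2} = \frac{30614150961}{357604}$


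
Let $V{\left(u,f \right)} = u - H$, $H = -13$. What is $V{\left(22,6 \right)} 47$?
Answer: $1645$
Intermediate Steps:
$V{\left(u,f \right)} = 13 + u$ ($V{\left(u,f \right)} = u - -13 = u + 13 = 13 + u$)
$V{\left(22,6 \right)} 47 = \left(13 + 22\right) 47 = 35 \cdot 47 = 1645$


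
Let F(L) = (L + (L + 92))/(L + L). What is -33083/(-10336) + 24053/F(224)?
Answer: 27848988701/1395360 ≈ 19958.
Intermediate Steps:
F(L) = (92 + 2*L)/(2*L) (F(L) = (L + (92 + L))/((2*L)) = (92 + 2*L)*(1/(2*L)) = (92 + 2*L)/(2*L))
-33083/(-10336) + 24053/F(224) = -33083/(-10336) + 24053/(((46 + 224)/224)) = -33083*(-1/10336) + 24053/(((1/224)*270)) = 33083/10336 + 24053/(135/112) = 33083/10336 + 24053*(112/135) = 33083/10336 + 2693936/135 = 27848988701/1395360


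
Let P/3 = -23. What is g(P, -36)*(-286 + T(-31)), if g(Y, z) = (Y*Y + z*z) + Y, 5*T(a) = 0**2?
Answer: -1712568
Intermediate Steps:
P = -69 (P = 3*(-23) = -69)
T(a) = 0 (T(a) = (1/5)*0**2 = (1/5)*0 = 0)
g(Y, z) = Y + Y**2 + z**2 (g(Y, z) = (Y**2 + z**2) + Y = Y + Y**2 + z**2)
g(P, -36)*(-286 + T(-31)) = (-69 + (-69)**2 + (-36)**2)*(-286 + 0) = (-69 + 4761 + 1296)*(-286) = 5988*(-286) = -1712568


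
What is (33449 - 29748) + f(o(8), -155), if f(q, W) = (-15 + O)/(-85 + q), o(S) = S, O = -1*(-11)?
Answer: 284981/77 ≈ 3701.1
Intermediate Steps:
O = 11
f(q, W) = -4/(-85 + q) (f(q, W) = (-15 + 11)/(-85 + q) = -4/(-85 + q))
(33449 - 29748) + f(o(8), -155) = (33449 - 29748) - 4/(-85 + 8) = 3701 - 4/(-77) = 3701 - 4*(-1/77) = 3701 + 4/77 = 284981/77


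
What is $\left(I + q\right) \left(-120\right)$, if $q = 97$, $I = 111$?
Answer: $-24960$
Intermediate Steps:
$\left(I + q\right) \left(-120\right) = \left(111 + 97\right) \left(-120\right) = 208 \left(-120\right) = -24960$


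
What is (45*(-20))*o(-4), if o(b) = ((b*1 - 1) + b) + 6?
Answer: 2700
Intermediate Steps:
o(b) = 5 + 2*b (o(b) = ((b - 1) + b) + 6 = ((-1 + b) + b) + 6 = (-1 + 2*b) + 6 = 5 + 2*b)
(45*(-20))*o(-4) = (45*(-20))*(5 + 2*(-4)) = -900*(5 - 8) = -900*(-3) = 2700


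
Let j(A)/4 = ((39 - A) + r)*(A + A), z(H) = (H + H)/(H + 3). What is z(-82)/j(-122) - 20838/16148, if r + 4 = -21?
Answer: -13657057309/10583140832 ≈ -1.2905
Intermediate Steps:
r = -25 (r = -4 - 21 = -25)
z(H) = 2*H/(3 + H) (z(H) = (2*H)/(3 + H) = 2*H/(3 + H))
j(A) = 8*A*(14 - A) (j(A) = 4*(((39 - A) - 25)*(A + A)) = 4*((14 - A)*(2*A)) = 4*(2*A*(14 - A)) = 8*A*(14 - A))
z(-82)/j(-122) - 20838/16148 = (2*(-82)/(3 - 82))/((8*(-122)*(14 - 1*(-122)))) - 20838/16148 = (2*(-82)/(-79))/((8*(-122)*(14 + 122))) - 20838*1/16148 = (2*(-82)*(-1/79))/((8*(-122)*136)) - 10419/8074 = (164/79)/(-132736) - 10419/8074 = (164/79)*(-1/132736) - 10419/8074 = -41/2621536 - 10419/8074 = -13657057309/10583140832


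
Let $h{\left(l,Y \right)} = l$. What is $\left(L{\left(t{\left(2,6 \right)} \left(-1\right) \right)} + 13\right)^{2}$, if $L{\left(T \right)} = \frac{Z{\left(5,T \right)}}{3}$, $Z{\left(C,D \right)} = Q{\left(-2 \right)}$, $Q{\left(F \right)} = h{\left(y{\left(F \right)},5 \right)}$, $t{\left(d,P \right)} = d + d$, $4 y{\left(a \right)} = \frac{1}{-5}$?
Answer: $\frac{606841}{3600} \approx 168.57$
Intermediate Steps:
$y{\left(a \right)} = - \frac{1}{20}$ ($y{\left(a \right)} = \frac{1}{4 \left(-5\right)} = \frac{1}{4} \left(- \frac{1}{5}\right) = - \frac{1}{20}$)
$t{\left(d,P \right)} = 2 d$
$Q{\left(F \right)} = - \frac{1}{20}$
$Z{\left(C,D \right)} = - \frac{1}{20}$
$L{\left(T \right)} = - \frac{1}{60}$ ($L{\left(T \right)} = - \frac{1}{20 \cdot 3} = \left(- \frac{1}{20}\right) \frac{1}{3} = - \frac{1}{60}$)
$\left(L{\left(t{\left(2,6 \right)} \left(-1\right) \right)} + 13\right)^{2} = \left(- \frac{1}{60} + 13\right)^{2} = \left(\frac{779}{60}\right)^{2} = \frac{606841}{3600}$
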